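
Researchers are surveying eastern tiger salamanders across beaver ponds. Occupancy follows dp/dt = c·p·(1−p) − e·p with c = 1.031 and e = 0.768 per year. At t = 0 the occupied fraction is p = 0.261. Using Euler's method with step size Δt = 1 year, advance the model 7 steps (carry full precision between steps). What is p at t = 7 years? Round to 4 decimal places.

Update rule: p ← p + [c·p·(1−p) − e·p]·Δt with Δt = 1.
p: 0.26100 → 0.25941  (Δp = -0.00159)
p: 0.25941 → 0.25826  (Δp = -0.00115)
p: 0.25826 → 0.25741  (Δp = -0.00084)
p: 0.25741 → 0.25680  (Δp = -0.00062)
p: 0.25680 → 0.25635  (Δp = -0.00045)
p: 0.25635 → 0.25601  (Δp = -0.00033)
p: 0.25601 → 0.25577  (Δp = -0.00024)

0.2558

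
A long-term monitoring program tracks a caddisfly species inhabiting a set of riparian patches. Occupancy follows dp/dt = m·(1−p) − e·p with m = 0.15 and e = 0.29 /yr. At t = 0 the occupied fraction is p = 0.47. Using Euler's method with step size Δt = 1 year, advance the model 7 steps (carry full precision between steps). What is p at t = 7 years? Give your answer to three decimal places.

0.343

Update rule: p ← p + [m·(1−p) − e·p]·Δt with Δt = 1.
p: 0.47000 → 0.41320  (Δp = -0.05680)
p: 0.41320 → 0.38139  (Δp = -0.03181)
p: 0.38139 → 0.36358  (Δp = -0.01781)
p: 0.36358 → 0.35360  (Δp = -0.00997)
p: 0.35360 → 0.34802  (Δp = -0.00559)
p: 0.34802 → 0.34489  (Δp = -0.00313)
p: 0.34489 → 0.34314  (Δp = -0.00175)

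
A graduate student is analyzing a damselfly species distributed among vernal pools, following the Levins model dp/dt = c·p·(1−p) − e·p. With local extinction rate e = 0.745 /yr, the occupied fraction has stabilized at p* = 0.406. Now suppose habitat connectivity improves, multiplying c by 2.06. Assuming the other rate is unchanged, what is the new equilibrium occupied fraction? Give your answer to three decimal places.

0.712

Balance c(1−p*) = e gives c = e/(1 − 0.40600) = 0.745/0.59400 = 1.25421.
New p* = 1 − e/c = 1 − 0.74500/2.58367 = 0.71165.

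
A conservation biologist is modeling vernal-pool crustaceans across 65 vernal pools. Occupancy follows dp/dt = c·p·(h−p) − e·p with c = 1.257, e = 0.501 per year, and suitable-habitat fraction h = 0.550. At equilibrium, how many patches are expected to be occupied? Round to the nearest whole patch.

10

p* = h − e/c = 0.550 − 0.3986 = 0.1514.
Expected occupied patches = N × p* = 65 × 0.1514 = 9.84 ≈ 10.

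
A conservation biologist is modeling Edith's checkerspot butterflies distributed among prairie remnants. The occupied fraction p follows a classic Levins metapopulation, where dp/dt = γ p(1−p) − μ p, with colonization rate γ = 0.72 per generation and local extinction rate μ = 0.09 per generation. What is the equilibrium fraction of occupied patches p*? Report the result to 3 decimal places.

0.875

At equilibrium, colonization balances extinction: γ·p*·(1−p*) = μ·p*.
So p* = 1 − μ/γ = 1 − 0.09/0.72 = 1 − 0.1250 = 0.8750.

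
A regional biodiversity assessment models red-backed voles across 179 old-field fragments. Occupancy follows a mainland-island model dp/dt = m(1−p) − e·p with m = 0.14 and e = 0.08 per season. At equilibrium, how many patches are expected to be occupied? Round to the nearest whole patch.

114

p* = m/(m+e) = 0.14/0.2200 = 0.6364.
Expected occupied patches = N × p* = 179 × 0.6364 = 113.91 ≈ 114.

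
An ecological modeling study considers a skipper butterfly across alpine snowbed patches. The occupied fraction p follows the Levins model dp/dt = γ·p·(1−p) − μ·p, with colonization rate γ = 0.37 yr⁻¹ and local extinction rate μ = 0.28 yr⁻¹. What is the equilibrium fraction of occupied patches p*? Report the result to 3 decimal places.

0.243

Setting dp/dt = 0 and dividing through by p* gives γ·(1−p*) = μ.
So p* = 1 − μ/γ = 1 − 0.28/0.37 = 1 − 0.7568 = 0.2432.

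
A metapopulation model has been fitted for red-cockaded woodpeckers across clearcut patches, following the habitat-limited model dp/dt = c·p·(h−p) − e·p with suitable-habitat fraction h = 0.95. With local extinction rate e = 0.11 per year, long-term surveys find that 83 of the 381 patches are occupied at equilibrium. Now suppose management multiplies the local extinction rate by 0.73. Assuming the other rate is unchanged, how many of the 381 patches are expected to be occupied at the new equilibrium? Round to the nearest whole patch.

158

Observed p* = 83/381 = 0.21785.
Balance c(h−p*) = e gives c = e/(0.95 − 0.21785) = 0.11/0.73215 = 0.15024.
New p* = 0.95 − e/c = 0.95 − 0.08030/0.15024 = 0.41552.
Expected occupied = 381 × 0.41552 = 158.31 ≈ 158.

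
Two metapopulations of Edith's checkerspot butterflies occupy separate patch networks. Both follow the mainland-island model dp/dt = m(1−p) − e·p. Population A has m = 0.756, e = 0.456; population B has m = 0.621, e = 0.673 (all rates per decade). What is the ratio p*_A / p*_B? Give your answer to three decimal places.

A: p*_A = m/(m+e) = 0.756/1.2120 = 0.6238.
B: p*_B = 0.621/1.2940 = 0.4799.
p*_A / p*_B = 0.6238/0.4799 = 1.2998.

1.300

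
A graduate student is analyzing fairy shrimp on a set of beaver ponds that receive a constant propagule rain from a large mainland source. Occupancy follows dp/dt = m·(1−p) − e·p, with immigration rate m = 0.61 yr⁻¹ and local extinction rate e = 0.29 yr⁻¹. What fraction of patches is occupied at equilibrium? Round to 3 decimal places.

At equilibrium the propagule rain into empty patches balances local extinction: m(1−p*) = e·p*.
p* = m/(m+e) = 0.61/(0.61+0.29) = 0.61/0.9000 = 0.6778.

0.678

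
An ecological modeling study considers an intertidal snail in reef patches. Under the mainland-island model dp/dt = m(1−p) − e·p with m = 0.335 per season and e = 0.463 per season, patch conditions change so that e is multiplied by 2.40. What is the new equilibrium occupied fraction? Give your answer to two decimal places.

Before: p* = 0.335/(0.335+0.463) = 0.4198.
After: m = 0.335, e = 1.1112; p* = 0.335/1.4462 = 0.2316.

0.23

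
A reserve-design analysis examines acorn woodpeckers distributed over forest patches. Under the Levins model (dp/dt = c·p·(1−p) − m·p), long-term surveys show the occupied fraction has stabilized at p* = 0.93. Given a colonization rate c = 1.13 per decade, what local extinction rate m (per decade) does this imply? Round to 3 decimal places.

At equilibrium c(1−p*) = m.
m = 1.13 × (1 − 0.93) = 1.13 × 0.0700 = 0.0791.

0.079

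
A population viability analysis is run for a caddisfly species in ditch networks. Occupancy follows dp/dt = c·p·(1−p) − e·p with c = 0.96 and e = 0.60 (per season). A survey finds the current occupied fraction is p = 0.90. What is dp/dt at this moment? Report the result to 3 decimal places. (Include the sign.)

Colonization term: c·p·(1−p) = 0.96×0.90×0.1000 = 0.08640.
Extinction term: e·p = 0.54000.
dp/dt = 0.08640 − 0.54000 = -0.45360.

-0.454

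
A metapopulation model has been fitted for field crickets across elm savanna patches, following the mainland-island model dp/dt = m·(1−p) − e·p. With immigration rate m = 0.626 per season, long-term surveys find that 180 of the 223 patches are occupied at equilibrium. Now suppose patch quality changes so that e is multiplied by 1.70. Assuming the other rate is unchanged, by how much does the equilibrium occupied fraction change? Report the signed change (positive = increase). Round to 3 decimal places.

-0.096

Observed p* = 180/223 = 0.80717.
Balance m(1−p*) = e·p* gives e = m(1−p*)/p* = 0.626×0.19283/0.80717 = 0.14955.
New p* = m/(m+e) = 0.62600/(0.62600+0.25423) = 0.71118.
Δp* = 0.71118 − 0.80717 = -0.09599.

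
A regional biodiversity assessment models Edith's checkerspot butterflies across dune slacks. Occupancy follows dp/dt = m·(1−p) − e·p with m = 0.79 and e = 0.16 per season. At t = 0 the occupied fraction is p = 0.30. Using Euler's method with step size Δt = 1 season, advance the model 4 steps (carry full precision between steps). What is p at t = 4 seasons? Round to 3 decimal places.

0.832

Update rule: p ← p + [m·(1−p) − e·p]·Δt with Δt = 1.
p: 0.30000 → 0.80500  (Δp = +0.50500)
p: 0.80500 → 0.83025  (Δp = +0.02525)
p: 0.83025 → 0.83151  (Δp = +0.00126)
p: 0.83151 → 0.83158  (Δp = +0.00006)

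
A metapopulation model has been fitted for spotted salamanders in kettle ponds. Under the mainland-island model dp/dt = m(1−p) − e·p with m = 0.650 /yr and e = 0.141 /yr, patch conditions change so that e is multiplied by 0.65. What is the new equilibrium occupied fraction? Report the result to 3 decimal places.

Before: p* = 0.650/(0.650+0.141) = 0.8217.
After: m = 0.65, e = 0.09165; p* = 0.65/0.7417 = 0.8764.

0.876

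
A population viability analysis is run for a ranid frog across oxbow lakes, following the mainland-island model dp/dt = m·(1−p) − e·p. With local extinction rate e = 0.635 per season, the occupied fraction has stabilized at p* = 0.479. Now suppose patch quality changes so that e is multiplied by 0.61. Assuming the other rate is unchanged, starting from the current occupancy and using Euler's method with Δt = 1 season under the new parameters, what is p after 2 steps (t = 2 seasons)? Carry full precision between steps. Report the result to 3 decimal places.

0.601

Balance m(1−p*) = e·p* gives m = e·p*/(1−p*) = 0.635×0.47900/0.52100 = 0.58381.
Starting from p₀ = 0.47900; update p ← p + (dp/dt)·Δt with the new parameters.
  1  |  dp/dt·Δt = +0.118624  |  p_1 = 0.597624
  2  |  dp/dt·Δt = +0.003421  |  p_2 = 0.601045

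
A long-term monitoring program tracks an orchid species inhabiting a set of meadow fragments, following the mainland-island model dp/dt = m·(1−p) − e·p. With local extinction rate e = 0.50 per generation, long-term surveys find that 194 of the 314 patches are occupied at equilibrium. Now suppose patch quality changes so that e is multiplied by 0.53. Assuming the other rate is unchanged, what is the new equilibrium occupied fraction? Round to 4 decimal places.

Observed p* = 194/314 = 0.61783.
Balance m(1−p*) = e·p* gives m = e·p*/(1−p*) = 0.50×0.61783/0.38217 = 0.80832.
New p* = m/(m+e) = 0.80832/(0.80832+0.26500) = 0.75310.

0.7531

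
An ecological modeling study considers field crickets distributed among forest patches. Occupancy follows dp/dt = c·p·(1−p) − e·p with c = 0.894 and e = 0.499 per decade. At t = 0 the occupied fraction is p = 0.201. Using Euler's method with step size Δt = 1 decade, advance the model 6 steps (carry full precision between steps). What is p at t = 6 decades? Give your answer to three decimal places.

0.406

Update rule: p ← p + [c·p·(1−p) − e·p]·Δt with Δt = 1.
step 1: Δp = +0.04328, p = 0.24428
step 2: Δp = +0.04314, p = 0.28742
step 3: Δp = +0.03968, p = 0.32710
step 4: Δp = +0.03355, p = 0.36065
step 5: Δp = +0.02618, p = 0.38682
step 6: Δp = +0.01902, p = 0.40585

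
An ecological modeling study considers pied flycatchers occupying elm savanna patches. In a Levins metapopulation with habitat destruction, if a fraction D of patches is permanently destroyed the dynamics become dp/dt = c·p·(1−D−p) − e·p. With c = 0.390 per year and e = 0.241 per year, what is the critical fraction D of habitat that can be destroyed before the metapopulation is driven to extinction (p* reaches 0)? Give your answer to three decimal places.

0.382

The nontrivial equilibrium is p* = (1−D) − e/c; extinction occurs when this hits zero.
So D_crit = 1 − e/c = 1 − 0.241/0.390 = 1 − 0.6179 = 0.3821.
Note this equals the original equilibrium occupancy — the Levins extinction-debt result.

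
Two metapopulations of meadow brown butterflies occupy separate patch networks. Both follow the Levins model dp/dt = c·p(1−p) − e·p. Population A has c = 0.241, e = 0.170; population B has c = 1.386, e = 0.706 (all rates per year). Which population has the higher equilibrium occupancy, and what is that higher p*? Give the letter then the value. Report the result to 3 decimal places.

B, 0.491

A: p*_A = 1 − 0.170/0.241 = 0.2946.
B: p*_B = 1 − 0.706/1.386 = 0.4906.
B is higher at 0.4906.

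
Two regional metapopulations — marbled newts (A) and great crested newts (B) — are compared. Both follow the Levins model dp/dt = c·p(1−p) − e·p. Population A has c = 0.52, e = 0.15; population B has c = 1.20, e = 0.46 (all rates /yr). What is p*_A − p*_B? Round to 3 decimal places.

0.095

A: p*_A = 1 − 0.15/0.52 = 0.7115.
B: p*_B = 1 − 0.46/1.20 = 0.6167.
p*_A − p*_B = 0.7115 − 0.6167 = 0.0949.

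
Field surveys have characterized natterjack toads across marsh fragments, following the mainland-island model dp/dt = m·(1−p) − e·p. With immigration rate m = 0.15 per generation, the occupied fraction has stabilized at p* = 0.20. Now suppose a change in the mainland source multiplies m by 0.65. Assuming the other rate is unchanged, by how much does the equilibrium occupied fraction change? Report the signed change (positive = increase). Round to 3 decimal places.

-0.060

Balance m(1−p*) = e·p* gives e = m(1−p*)/p* = 0.15×0.80000/0.20000 = 0.60000.
New p* = m/(m+e) = 0.09750/(0.09750+0.60000) = 0.13978.
Δp* = 0.13978 − 0.20000 = -0.06022.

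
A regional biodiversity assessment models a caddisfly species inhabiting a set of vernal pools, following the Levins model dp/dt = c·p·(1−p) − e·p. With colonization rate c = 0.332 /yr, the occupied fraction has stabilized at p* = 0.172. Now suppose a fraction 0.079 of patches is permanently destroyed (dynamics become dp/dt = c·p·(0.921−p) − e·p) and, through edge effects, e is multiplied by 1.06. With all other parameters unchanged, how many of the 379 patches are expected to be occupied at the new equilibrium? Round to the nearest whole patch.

Balance c(1−p*) = e gives e = 0.332×(1 − 0.17200) = 0.27490.
New p* = 0.921 − e/c = 0.921 − 0.29139/0.33200 = 0.04332.
Expected occupied = 379 × 0.04332 = 16.42 ≈ 16.

16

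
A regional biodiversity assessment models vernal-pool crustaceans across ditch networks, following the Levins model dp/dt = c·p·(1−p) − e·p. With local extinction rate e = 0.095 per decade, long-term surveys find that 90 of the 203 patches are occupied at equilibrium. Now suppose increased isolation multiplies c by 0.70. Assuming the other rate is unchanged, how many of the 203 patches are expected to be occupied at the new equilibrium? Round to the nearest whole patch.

Observed p* = 90/203 = 0.44335.
Balance c(1−p*) = e gives c = e/(1 − 0.44335) = 0.095/0.55665 = 0.17066.
New p* = 1 − e/c = 1 − 0.09500/0.11946 = 0.20475.
Expected occupied = 203 × 0.20475 = 41.56 ≈ 42.

42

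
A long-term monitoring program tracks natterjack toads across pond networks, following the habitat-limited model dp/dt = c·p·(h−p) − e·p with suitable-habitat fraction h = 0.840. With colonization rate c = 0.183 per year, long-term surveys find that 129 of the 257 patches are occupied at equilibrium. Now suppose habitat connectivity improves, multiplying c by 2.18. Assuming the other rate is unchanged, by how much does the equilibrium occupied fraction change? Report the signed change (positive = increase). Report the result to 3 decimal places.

Observed p* = 129/257 = 0.50195.
Balance c(h−p*) = e gives e = 0.183×(0.84 − 0.50195) = 0.06186.
New p* = 0.84 − e/c = 0.84 − 0.06186/0.39894 = 0.68494.
Δp* = 0.68494 − 0.50195 = +0.18299.

0.183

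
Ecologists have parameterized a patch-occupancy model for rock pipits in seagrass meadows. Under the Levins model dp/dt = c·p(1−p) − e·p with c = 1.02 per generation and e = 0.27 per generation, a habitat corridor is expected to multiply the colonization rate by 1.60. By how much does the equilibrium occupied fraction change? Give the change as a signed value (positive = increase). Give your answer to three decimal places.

0.099

Before: p* = 1 − 0.27/1.02 = 0.7353.
After the change, c = 1.632, e = 0.27, so p* = 1 − 0.27/1.632 = 0.8346.
Δp* = 0.8346 − 0.7353 = +0.0993.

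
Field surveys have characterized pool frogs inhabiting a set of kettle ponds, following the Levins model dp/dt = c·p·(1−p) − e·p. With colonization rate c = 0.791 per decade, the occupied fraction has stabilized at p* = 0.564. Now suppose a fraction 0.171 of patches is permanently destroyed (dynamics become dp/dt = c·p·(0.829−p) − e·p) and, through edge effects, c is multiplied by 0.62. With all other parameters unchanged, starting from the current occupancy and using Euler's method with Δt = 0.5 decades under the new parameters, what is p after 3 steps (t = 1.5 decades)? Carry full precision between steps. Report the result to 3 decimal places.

0.420

Balance c(1−p*) = e gives e = 0.791×(1 − 0.56400) = 0.34488.
Starting from p₀ = 0.56400; update p ← p + (dp/dt)·Δt with the new parameters.
p: 0.56400 → 0.50339  (Δp = -0.06061)
p: 0.50339 → 0.45678  (Δp = -0.04661)
p: 0.45678 → 0.41971  (Δp = -0.03708)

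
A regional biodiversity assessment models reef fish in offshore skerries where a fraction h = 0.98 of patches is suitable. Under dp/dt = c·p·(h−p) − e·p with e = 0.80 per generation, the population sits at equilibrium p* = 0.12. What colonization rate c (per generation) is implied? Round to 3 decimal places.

0.930

At equilibrium c(h−p*) = e, so c = e/(h−p*).
c = 0.80/(0.98 − 0.12) = 0.80/0.8600 = 0.9302.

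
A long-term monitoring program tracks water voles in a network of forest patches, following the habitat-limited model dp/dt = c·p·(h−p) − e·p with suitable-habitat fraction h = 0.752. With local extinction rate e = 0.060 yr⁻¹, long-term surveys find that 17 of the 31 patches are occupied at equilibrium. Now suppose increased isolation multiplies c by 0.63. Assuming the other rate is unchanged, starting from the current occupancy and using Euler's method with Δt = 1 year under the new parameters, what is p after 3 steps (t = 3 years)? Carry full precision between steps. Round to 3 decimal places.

Observed p* = 17/31 = 0.54839.
Balance c(h−p*) = e gives c = e/(0.752 − 0.54839) = 0.060/0.20361 = 0.29468.
Starting from p₀ = 0.54839; update p ← p + (dp/dt)·Δt with the new parameters.
  1  |  dp/dt·Δt = -0.012174  |  p_1 = 0.536213
  2  |  dp/dt·Δt = -0.010692  |  p_2 = 0.525521
  3  |  dp/dt·Δt = -0.009436  |  p_3 = 0.516085

0.516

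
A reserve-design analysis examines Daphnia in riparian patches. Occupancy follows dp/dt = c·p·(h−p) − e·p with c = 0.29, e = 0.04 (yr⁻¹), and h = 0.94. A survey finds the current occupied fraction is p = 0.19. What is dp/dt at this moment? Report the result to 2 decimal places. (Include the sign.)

Colonization term: c·p·(h−p) = 0.29×0.19×0.7500 = 0.04133.
Extinction term: e·p = 0.00760.
dp/dt = 0.04133 − 0.00760 = 0.03372.

0.03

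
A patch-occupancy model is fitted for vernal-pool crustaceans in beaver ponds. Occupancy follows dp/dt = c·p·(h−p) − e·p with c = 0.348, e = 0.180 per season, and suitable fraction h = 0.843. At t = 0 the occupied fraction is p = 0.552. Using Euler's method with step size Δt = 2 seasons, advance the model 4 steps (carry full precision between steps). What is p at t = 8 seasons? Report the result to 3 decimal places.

0.374

Update rule: p ← p + [c·p·(h−p) − e·p]·Δt with Δt = 2.
t = 2: p = 0.55200 + (-0.08692) = 0.46508
t = 4: p = 0.46508 + (-0.04510) = 0.41998
t = 6: p = 0.41998 + (-0.02754) = 0.39244
t = 8: p = 0.39244 + (-0.01821) = 0.37423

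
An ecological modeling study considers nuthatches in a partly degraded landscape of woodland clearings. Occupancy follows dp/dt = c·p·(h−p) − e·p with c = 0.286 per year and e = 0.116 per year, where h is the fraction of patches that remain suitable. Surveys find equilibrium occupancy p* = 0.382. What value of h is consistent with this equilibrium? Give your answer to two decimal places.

At equilibrium c(h−p*) = e, so h = p* + e/c.
h = 0.382 + 0.116/0.286 = 0.382 + 0.4056 = 0.7876.

0.79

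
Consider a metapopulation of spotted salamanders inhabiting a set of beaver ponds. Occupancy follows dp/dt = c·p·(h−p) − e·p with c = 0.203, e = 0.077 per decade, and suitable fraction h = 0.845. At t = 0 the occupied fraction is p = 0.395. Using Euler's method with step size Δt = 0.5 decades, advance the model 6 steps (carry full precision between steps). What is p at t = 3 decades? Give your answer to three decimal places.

0.411

Update rule: p ← p + [c·p·(h−p) − e·p]·Δt with Δt = 0.5.
p: 0.39500 → 0.39783  (Δp = +0.00283)
p: 0.39783 → 0.40057  (Δp = +0.00274)
p: 0.40057 → 0.40322  (Δp = +0.00265)
p: 0.40322 → 0.40578  (Δp = +0.00256)
p: 0.40578 → 0.40825  (Δp = +0.00247)
p: 0.40825 → 0.41063  (Δp = +0.00238)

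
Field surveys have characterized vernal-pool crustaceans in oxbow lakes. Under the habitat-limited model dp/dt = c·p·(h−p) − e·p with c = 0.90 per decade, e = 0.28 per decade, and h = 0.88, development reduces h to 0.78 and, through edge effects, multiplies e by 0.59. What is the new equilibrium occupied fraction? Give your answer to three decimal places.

0.596

Before: p* = h − e/c = 0.88 − 0.28/0.90 = 0.88 − 0.3111 = 0.5689.
After: c = 0.9, e = 0.1652, h = 0.78; p* = 0.78 − 0.1652/0.9 = 0.5964.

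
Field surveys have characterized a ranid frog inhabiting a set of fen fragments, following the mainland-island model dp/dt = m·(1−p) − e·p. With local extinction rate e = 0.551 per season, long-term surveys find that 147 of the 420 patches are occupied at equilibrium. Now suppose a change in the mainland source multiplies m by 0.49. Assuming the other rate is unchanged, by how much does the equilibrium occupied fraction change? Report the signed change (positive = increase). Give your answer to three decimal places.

-0.141

Observed p* = 147/420 = 0.35000.
Balance m(1−p*) = e·p* gives m = e·p*/(1−p*) = 0.551×0.35000/0.65000 = 0.29669.
New p* = m/(m+e) = 0.14538/(0.14538+0.55100) = 0.20877.
Δp* = 0.20877 − 0.35000 = -0.14123.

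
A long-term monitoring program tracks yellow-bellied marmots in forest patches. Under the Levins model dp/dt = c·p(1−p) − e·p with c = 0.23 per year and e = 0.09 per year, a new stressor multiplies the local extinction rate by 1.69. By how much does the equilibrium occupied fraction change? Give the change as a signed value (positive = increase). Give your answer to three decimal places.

-0.270

Before: p* = 1 − 0.09/0.23 = 0.6087.
After the change, c = 0.23, e = 0.1521, so p* = 1 − 0.1521/0.23 = 0.3387.
Δp* = 0.3387 − 0.6087 = -0.2700.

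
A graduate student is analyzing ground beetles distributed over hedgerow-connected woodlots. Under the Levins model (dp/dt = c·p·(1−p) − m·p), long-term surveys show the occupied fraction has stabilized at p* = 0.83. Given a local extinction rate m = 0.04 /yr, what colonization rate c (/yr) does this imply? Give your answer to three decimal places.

At equilibrium c(1−p*) = m, so c = m/(1−p*).
c = 0.04/(1 − 0.83) = 0.04/0.1700 = 0.2353.

0.235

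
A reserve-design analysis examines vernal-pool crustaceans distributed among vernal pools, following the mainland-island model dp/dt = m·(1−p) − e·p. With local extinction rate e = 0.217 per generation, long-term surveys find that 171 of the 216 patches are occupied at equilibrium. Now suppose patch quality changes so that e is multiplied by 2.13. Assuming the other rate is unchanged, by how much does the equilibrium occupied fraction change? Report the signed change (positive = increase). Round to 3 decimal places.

Observed p* = 171/216 = 0.79167.
Balance m(1−p*) = e·p* gives m = e·p*/(1−p*) = 0.217×0.79167/0.20833 = 0.82462.
New p* = m/(m+e) = 0.82462/(0.82462+0.46221) = 0.64082.
Δp* = 0.64082 − 0.79167 = -0.15085.

-0.151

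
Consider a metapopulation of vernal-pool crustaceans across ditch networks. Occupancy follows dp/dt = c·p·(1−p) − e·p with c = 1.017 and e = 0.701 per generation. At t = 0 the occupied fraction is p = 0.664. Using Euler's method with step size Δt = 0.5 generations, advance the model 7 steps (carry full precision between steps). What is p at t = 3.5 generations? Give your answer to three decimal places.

Update rule: p ← p + [c·p·(1−p) − e·p]·Δt with Δt = 0.5.
p: 0.66400 → 0.54472  (Δp = -0.11928)
p: 0.54472 → 0.47990  (Δp = -0.06481)
p: 0.47990 → 0.43862  (Δp = -0.04129)
p: 0.43862 → 0.41009  (Δp = -0.02853)
p: 0.41009 → 0.38937  (Δp = -0.02072)
p: 0.38937 → 0.37380  (Δp = -0.01557)
p: 0.37380 → 0.36181  (Δp = -0.01199)

0.362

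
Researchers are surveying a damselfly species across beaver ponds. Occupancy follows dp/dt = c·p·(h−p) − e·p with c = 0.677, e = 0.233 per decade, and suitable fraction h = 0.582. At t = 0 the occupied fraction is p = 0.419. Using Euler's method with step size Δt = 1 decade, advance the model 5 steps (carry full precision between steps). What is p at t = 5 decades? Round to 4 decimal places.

Update rule: p ← p + [c·p·(h−p) − e·p]·Δt with Δt = 1.
step 1: Δp = -0.05139, p = 0.36761
step 2: Δp = -0.03230, p = 0.33531
step 3: Δp = -0.02213, p = 0.31318
step 4: Δp = -0.01598, p = 0.29721
step 5: Δp = -0.01195, p = 0.28526

0.2853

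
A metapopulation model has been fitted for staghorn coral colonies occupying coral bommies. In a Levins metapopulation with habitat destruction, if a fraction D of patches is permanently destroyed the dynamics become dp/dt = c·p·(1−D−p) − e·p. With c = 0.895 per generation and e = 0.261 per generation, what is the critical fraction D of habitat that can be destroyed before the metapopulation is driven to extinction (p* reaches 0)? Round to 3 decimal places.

0.708

The nontrivial equilibrium is p* = (1−D) − e/c; extinction occurs when this hits zero.
So D_crit = 1 − e/c = 1 − 0.261/0.895 = 1 − 0.2916 = 0.7084.
Note this equals the original equilibrium occupancy — the Levins extinction-debt result.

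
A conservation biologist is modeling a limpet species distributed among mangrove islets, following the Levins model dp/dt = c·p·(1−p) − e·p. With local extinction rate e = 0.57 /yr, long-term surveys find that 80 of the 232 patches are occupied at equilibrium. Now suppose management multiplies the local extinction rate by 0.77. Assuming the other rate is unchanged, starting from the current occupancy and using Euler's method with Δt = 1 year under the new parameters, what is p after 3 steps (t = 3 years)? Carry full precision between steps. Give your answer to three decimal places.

Observed p* = 80/232 = 0.34483.
Balance c(1−p*) = e gives c = e/(1 − 0.34483) = 0.57/0.65517 = 0.87000.
Starting from p₀ = 0.34483; update p ← p + (dp/dt)·Δt with the new parameters.
step 1: Δp = +0.04521, p = 0.39003
step 2: Δp = +0.03579, p = 0.42583
step 3: Δp = +0.02582, p = 0.45165

0.452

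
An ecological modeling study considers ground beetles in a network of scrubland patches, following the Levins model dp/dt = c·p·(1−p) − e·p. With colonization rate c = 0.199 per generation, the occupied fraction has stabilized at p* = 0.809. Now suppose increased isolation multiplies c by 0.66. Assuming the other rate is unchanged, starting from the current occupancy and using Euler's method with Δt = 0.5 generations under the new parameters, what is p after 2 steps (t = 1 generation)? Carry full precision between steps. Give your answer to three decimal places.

0.799

Balance c(1−p*) = e gives e = 0.199×(1 − 0.80900) = 0.03801.
Starting from p₀ = 0.80900; update p ← p + (dp/dt)·Δt with the new parameters.
t = 0.5: p = 0.80900 + (-0.00523) = 0.80377
t = 1: p = 0.80377 + (-0.00492) = 0.79885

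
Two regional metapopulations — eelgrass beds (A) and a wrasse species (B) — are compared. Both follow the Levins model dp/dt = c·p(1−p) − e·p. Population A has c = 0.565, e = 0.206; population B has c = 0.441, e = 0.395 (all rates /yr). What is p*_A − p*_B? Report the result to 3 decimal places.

0.531

A: p*_A = 1 − 0.206/0.565 = 0.6354.
B: p*_B = 1 − 0.395/0.441 = 0.1043.
p*_A − p*_B = 0.6354 − 0.1043 = 0.5311.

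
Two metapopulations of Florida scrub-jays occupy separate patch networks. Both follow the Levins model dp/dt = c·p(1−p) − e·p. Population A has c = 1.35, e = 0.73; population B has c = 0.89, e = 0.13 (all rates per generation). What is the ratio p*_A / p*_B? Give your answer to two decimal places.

A: p*_A = 1 − 0.73/1.35 = 0.4593.
B: p*_B = 1 − 0.13/0.89 = 0.8539.
p*_A / p*_B = 0.4593/0.8539 = 0.5378.

0.54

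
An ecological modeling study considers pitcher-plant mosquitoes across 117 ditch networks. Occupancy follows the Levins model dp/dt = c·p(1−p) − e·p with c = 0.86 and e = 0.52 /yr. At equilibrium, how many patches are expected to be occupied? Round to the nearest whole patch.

p* = 1 − e/c = 1 − 0.52/0.86 = 0.3953.
Expected occupied patches = N × p* = 117 × 0.3953 = 46.26 ≈ 46.

46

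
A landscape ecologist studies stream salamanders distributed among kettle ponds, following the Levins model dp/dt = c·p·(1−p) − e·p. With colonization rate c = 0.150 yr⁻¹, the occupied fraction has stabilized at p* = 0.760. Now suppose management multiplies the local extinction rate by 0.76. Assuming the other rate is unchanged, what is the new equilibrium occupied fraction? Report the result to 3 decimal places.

0.818

Balance c(1−p*) = e gives e = 0.150×(1 − 0.76000) = 0.03600.
New p* = 1 − e/c = 1 − 0.02736/0.15000 = 0.81760.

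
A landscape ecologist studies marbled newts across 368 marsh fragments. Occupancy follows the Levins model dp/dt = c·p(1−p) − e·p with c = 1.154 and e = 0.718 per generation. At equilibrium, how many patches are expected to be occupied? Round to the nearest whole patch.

139

p* = 1 − e/c = 1 − 0.718/1.154 = 0.3778.
Expected occupied patches = N × p* = 368 × 0.3778 = 139.04 ≈ 139.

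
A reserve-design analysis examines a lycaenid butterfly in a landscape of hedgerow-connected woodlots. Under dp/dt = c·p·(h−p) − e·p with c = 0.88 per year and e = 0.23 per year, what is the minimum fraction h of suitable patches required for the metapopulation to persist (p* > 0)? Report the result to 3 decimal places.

p* = h − e/c is positive only when h > e/c.
h_min = e/c = 0.23/0.88 = 0.2614.

0.261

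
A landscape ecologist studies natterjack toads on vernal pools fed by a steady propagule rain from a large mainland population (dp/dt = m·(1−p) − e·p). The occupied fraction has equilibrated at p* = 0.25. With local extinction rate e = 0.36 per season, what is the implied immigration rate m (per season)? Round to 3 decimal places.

0.120

At equilibrium m(1−p*) = e·p*, so m = e·p*/(1−p*).
m = 0.36 × 0.25 / 0.7500 = 0.0900/0.7500 = 0.1200.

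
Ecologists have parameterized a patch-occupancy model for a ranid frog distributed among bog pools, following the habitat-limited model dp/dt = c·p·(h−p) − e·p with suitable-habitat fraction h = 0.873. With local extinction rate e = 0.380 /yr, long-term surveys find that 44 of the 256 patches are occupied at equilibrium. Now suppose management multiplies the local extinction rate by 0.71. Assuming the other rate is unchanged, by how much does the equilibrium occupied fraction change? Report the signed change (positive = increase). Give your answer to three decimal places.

Observed p* = 44/256 = 0.17188.
Balance c(h−p*) = e gives c = e/(0.873 − 0.17188) = 0.380/0.70112 = 0.54199.
New p* = 0.873 − e/c = 0.873 − 0.26980/0.54199 = 0.37520.
Δp* = 0.37520 − 0.17188 = +0.20332.

0.203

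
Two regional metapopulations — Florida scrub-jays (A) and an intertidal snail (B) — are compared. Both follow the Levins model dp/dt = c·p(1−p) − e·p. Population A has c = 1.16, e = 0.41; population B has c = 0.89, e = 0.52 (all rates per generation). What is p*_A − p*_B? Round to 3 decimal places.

0.231

A: p*_A = 1 − 0.41/1.16 = 0.6466.
B: p*_B = 1 − 0.52/0.89 = 0.4157.
p*_A − p*_B = 0.6466 − 0.4157 = 0.2308.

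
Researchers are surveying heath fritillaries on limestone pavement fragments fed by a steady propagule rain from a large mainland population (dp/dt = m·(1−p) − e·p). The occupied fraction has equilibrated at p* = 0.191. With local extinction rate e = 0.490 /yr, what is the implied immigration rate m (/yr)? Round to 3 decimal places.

At equilibrium m(1−p*) = e·p*, so m = e·p*/(1−p*).
m = 0.490 × 0.191 / 0.8090 = 0.0936/0.8090 = 0.1157.

0.116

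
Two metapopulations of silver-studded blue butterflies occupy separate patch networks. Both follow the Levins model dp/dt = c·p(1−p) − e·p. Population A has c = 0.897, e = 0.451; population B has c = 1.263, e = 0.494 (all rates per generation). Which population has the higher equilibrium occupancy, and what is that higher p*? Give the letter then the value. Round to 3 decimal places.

A: p*_A = 1 − 0.451/0.897 = 0.4972.
B: p*_B = 1 − 0.494/1.263 = 0.6089.
B is higher at 0.6089.

B, 0.609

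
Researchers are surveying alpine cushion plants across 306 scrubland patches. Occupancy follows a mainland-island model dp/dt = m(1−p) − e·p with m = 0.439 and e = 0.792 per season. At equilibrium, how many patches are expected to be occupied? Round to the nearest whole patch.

p* = m/(m+e) = 0.439/1.2310 = 0.3566.
Expected occupied patches = N × p* = 306 × 0.3566 = 109.13 ≈ 109.

109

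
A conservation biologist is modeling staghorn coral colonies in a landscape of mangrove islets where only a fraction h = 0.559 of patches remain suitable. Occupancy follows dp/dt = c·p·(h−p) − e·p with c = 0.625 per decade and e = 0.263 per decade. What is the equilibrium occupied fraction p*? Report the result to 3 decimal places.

Setting dp/dt = 0 and dividing by p* gives c·(h−p*) = e.
So p* = h − e/c = 0.559 − 0.263/0.625 = 0.559 − 0.4208 = 0.1382.

0.138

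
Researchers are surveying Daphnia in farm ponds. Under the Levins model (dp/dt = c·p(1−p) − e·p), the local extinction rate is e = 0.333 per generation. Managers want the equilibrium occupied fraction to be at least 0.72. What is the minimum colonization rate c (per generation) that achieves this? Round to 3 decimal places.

1.189

p* = 1 − e/c ≥ 0.72 requires e/c ≤ 0.2800, i.e. c ≥ e/0.2800.
c_min = 0.333/0.2800 = 1.1893.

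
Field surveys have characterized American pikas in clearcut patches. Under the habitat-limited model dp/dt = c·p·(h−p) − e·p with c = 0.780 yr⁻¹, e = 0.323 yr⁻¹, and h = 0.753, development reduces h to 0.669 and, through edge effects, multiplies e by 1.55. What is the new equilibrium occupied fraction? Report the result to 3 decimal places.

Before: p* = h − e/c = 0.753 − 0.323/0.780 = 0.753 − 0.4141 = 0.3389.
After: c = 0.78, e = 0.50065, h = 0.669; p* = 0.669 − 0.50065/0.78 = 0.0271.

0.027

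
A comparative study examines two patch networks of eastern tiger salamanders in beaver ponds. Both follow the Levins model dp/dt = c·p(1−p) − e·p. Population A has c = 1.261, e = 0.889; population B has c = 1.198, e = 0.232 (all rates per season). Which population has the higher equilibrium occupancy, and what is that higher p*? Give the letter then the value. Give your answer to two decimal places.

A: p*_A = 1 − 0.889/1.261 = 0.2950.
B: p*_B = 1 − 0.232/1.198 = 0.8063.
B is higher at 0.8063.

B, 0.81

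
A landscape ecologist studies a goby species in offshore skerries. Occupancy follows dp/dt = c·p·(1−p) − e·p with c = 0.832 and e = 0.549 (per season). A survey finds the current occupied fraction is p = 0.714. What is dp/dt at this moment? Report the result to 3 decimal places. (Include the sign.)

-0.222

Colonization term: c·p·(1−p) = 0.832×0.714×0.2860 = 0.16990.
Extinction term: e·p = 0.39199.
dp/dt = 0.16990 − 0.39199 = -0.22209.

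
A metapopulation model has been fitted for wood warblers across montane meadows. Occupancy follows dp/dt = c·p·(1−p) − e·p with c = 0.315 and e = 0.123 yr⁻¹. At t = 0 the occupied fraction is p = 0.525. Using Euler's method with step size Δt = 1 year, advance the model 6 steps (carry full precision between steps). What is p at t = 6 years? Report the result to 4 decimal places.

Update rule: p ← p + [c·p·(1−p) − e·p]·Δt with Δt = 1.
t = 1: p = 0.52500 + (+0.01398) = 0.53898
t = 2: p = 0.53898 + (+0.01198) = 0.55096
t = 3: p = 0.55096 + (+0.01016) = 0.56112
t = 4: p = 0.56112 + (+0.00856) = 0.56968
t = 5: p = 0.56968 + (+0.00715) = 0.57683
t = 6: p = 0.57683 + (+0.00594) = 0.58277

0.5828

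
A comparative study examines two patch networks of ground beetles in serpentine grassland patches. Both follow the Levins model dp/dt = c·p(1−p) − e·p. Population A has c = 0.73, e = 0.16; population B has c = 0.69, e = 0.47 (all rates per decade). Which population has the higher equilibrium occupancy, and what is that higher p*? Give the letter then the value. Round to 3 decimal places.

A: p*_A = 1 − 0.16/0.73 = 0.7808.
B: p*_B = 1 − 0.47/0.69 = 0.3188.
A is higher at 0.7808.

A, 0.781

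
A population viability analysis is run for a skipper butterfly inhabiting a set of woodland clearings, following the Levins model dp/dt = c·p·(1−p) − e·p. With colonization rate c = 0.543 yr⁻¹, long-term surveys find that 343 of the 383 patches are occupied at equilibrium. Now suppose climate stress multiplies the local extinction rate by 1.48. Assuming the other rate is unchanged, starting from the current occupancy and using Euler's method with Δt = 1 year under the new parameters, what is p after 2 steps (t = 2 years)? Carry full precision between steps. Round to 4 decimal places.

0.8590

Observed p* = 343/383 = 0.89556.
Balance c(1−p*) = e gives e = 0.543×(1 − 0.89556) = 0.05671.
Starting from p₀ = 0.89556; update p ← p + (dp/dt)·Δt with the new parameters.
  1  |  dp/dt·Δt = -0.024378  |  p_1 = 0.871183
  2  |  dp/dt·Δt = -0.012182  |  p_2 = 0.859001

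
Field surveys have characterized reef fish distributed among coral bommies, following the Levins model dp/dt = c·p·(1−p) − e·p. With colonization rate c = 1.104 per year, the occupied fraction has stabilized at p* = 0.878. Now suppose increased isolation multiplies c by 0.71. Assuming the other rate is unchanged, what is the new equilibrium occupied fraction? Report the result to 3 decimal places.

0.828

Balance c(1−p*) = e gives e = 1.104×(1 − 0.87800) = 0.13469.
New p* = 1 − e/c = 1 − 0.13469/0.78384 = 0.82817.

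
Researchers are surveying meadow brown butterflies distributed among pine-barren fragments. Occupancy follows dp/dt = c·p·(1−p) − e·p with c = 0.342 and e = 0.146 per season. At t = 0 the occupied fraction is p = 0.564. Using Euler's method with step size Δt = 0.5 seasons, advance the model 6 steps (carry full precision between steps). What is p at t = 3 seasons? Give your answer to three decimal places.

Update rule: p ← p + [c·p·(1−p) − e·p]·Δt with Δt = 0.5.
step 1: Δp = +0.00088, p = 0.56488
step 2: Δp = +0.00079, p = 0.56567
step 3: Δp = +0.00072, p = 0.56639
step 4: Δp = +0.00065, p = 0.56704
step 5: Δp = +0.00059, p = 0.56763
step 6: Δp = +0.00053, p = 0.56816

0.568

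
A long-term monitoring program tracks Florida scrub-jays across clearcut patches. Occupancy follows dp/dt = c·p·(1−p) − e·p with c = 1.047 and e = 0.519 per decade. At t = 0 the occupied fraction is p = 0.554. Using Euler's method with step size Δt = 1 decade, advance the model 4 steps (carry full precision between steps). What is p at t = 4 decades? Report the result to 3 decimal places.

0.506

Update rule: p ← p + [c·p·(1−p) − e·p]·Δt with Δt = 1.
step 1: Δp = -0.02883, p = 0.52517
step 2: Δp = -0.01148, p = 0.51369
step 3: Δp = -0.00505, p = 0.50864
step 4: Δp = -0.00231, p = 0.50633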